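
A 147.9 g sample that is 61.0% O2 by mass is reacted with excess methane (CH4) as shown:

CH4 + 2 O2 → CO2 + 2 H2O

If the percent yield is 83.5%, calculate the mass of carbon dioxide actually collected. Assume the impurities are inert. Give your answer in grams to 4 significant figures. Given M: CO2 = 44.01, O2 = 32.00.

51.80 g

Pure O2 available = 147.9 g × 0.610 = 90.219 g.
n(O2) = 90.219 g / 32.00 g/mol = 2.8193 mol.
From the equation the O2:CO2 mole ratio is 2:1, so n(CO2) = 2.8193 × 1/2 = 1.4097 mol.
Mass of CO2 = 1.4097 mol × 44.01 g/mol = 62.040 g.
Actual mass collected = 62.040 g × 0.835 = 51.803 g.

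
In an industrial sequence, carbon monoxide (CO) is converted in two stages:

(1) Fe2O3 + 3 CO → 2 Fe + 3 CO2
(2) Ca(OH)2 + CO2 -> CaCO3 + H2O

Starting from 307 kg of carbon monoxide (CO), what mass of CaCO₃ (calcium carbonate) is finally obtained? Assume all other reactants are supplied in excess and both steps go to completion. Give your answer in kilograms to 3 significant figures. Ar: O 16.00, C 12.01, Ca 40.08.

1100 kg

M(CO) = 12.01 + 16.00 = 28.01 g/mol.
M(CaCO3) = 40.08 + 12.01 + 3(16.00) = 100.09 g/mol.
307 kg = 307000 g.
n(CO) = 307000 / 28.01 = 10960 mol.
Step 1 gives a 3:3 ratio of CO to CO2, so n(CO2) = 10960 mol.
In step 2 the CO2:CaCO3 ratio is 1:1, so n(CaCO3) = 10960 mol.
Mass of CaCO3 = 10960 × 100.09 = 1.097 × 10^6 g = 1100 kg.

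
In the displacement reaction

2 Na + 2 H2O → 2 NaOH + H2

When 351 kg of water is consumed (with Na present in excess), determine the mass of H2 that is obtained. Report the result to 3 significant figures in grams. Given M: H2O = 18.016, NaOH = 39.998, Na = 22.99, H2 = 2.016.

Convert: 351 kg = 351000 g.
n(H2O) = 351000 g / 18.016 g/mol = 19480 mol.
From the equation the H2O:H2 mole ratio is 2:1, so n(H2) = 19480 × 1/2 = 9741 mol.
Mass of H2 = 9741 mol × 2.016 g/mol = 19640 g.

19600 g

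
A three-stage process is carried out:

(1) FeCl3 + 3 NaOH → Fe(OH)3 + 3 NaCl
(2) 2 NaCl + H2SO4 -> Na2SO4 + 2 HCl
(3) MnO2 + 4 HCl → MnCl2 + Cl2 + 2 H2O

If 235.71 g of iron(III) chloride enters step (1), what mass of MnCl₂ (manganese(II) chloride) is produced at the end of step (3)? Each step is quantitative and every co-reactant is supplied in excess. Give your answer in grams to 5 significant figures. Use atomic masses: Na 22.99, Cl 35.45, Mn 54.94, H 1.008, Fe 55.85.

137.15 g

M(FeCl3) = 55.85 + 3(35.45) = 162.20 g/mol.
M(MnCl2) = 54.94 + 2(35.45) = 125.84 g/mol.
n(FeCl3) = 235.71 / 162.20 = 1.45321 mol.
Reaction (1): FeCl3→NaCl ratio 1:3 ⇒ n(NaCl) = 4.35962 mol.
Reaction (2): NaCl→HCl ratio 2:2 ⇒ n(HCl) = 4.35962 mol.
Reaction (3): HCl→MnCl2 ratio 4:1 ⇒ n(MnCl2) = 1.08990 mol.
Mass of MnCl2 = 1.08990 × 125.84 = 137.154 g.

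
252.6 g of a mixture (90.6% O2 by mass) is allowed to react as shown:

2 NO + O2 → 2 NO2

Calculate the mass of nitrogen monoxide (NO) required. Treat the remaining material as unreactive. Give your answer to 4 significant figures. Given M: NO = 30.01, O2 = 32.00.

Mass of pure O2 = 252.6 g × 0.906 = 228.86 g.
n(O2) = 228.86 g / 32.00 g/mol = 7.1517 mol.
From the equation the O2:NO mole ratio is 1:2, so n(NO) = 7.1517 × 2/1 = 14.303 mol.
Mass of NO = 14.303 mol × 30.01 g/mol = 429.25 g.

429.2 g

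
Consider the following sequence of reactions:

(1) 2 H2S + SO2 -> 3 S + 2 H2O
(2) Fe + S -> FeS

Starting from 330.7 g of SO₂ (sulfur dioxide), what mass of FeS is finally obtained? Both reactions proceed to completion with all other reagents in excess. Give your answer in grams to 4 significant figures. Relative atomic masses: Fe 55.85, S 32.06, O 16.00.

1361 g

M(SO2) = 32.06 + 2(16.00) = 64.06 g/mol.
M(FeS) = 55.85 + 32.06 = 87.91 g/mol.
n(SO2) = 330.70 / 64.06 = 5.1623 mol.
Step 1 gives a 1:3 ratio of SO2 to S, so n(S) = 15.487 mol.
In step 2 the S:FeS ratio is 1:1, so n(FeS) = 15.487 mol.
Mass of FeS = 15.487 × 87.91 = 1361.5 g.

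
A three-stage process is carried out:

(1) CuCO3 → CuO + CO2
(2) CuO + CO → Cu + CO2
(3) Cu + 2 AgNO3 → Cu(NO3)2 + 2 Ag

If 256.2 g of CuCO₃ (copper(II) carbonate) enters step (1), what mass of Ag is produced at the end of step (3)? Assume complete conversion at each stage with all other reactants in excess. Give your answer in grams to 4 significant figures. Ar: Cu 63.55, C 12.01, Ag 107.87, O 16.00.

447.3 g

M(CuCO3) = 63.55 + 12.01 + 3(16.00) = 123.56 g/mol.
M(Ag) = 107.87 g/mol.
n(CuCO3) = 256.2 / 123.56 = 2.0735 mol.
Reaction (1): CuCO3→CuO ratio 1:1 ⇒ n(CuO) = 2.0735 mol.
Reaction (2): CuO→Cu ratio 1:1 ⇒ n(Cu) = 2.0735 mol.
Reaction (3): Cu→Ag ratio 1:2 ⇒ n(Ag) = 4.1470 mol.
Mass of Ag = 4.1470 × 107.87 = 447.33 g.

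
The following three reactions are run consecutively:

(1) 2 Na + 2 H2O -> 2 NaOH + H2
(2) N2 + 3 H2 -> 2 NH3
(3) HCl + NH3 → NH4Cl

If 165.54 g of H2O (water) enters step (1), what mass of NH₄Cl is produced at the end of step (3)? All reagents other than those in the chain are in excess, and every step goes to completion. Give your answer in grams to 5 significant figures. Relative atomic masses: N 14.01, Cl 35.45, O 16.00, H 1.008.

163.84 g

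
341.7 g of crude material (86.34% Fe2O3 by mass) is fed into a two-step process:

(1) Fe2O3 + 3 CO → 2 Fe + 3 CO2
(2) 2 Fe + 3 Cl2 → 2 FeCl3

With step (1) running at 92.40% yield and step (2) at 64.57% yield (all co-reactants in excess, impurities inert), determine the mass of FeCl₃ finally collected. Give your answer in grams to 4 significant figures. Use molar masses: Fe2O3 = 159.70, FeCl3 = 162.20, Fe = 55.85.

357.5 g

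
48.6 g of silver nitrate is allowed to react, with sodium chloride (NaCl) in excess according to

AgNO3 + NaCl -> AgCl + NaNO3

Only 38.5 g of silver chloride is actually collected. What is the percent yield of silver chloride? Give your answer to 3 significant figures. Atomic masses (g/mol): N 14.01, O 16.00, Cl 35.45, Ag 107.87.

93.9 %

M(AgNO3) = 107.87 + 14.01 + 3(16.00) = 169.88 g/mol.
M(AgCl) = 107.87 + 35.45 = 143.32 g/mol.
n(AgNO3) = 48.60 g / 169.88 g/mol = 0.2861 mol.
From the equation the AgNO3:AgCl mole ratio is 1:1, so n(AgCl) = 0.2861 × 1/1 = 0.2861 mol.
Mass of AgCl = 0.2861 mol × 143.32 g/mol = 41.00 g.
This is the theoretical yield. Percent yield = 38.5 g / 41.00 g × 100% = 93.90%.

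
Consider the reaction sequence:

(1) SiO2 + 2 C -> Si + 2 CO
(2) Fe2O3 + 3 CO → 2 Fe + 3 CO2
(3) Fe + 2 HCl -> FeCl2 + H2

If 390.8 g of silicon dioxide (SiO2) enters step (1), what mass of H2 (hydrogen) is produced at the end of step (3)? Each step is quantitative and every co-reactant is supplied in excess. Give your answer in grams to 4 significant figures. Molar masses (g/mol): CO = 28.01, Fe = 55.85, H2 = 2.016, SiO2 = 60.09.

n(SiO2) = 390.8 / 60.09 = 6.5036 mol.
Reaction (1): SiO2→CO ratio 1:2 ⇒ n(CO) = 13.007 mol.
Reaction (2): CO→Fe ratio 3:2 ⇒ n(Fe) = 8.6714 mol.
Reaction (3): Fe→H2 ratio 1:1 ⇒ n(H2) = 8.6714 mol.
Mass of H2 = 8.6714 × 2.016 = 17.482 g.

17.48 g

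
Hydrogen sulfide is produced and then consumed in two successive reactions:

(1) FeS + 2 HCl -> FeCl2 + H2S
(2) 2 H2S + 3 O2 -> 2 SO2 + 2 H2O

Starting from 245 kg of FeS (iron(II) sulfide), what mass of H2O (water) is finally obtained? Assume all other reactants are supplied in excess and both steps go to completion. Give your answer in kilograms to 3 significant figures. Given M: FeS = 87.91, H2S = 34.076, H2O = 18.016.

245 kg = 245000 g.
n(FeS) = 245000 / 87.91 = 2787 mol.
Step 1 gives a 1:1 ratio of FeS to H2S, so n(H2S) = 2787 mol.
In step 2 the H2S:H2O ratio is 2:2, so n(H2O) = 2787 mol.
Mass of H2O = 2787 × 18.016 = 50210 g = 50.2 kg.

50.2 kg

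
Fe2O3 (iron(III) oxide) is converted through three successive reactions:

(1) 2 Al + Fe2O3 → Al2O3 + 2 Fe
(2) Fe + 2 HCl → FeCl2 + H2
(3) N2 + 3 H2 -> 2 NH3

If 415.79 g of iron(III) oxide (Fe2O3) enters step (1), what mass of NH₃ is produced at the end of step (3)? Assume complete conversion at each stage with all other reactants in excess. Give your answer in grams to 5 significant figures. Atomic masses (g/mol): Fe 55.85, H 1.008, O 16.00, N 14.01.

M(Fe2O3) = 2(55.85) + 3(16.00) = 159.70 g/mol.
M(NH3) = 14.01 + 3(1.008) = 17.034 g/mol.
n(Fe2O3) = 415.79 / 159.70 = 2.60357 mol.
Reaction (1): Fe2O3→Fe ratio 1:2 ⇒ n(Fe) = 5.20714 mol.
Reaction (2): Fe→H2 ratio 1:1 ⇒ n(H2) = 5.20714 mol.
Reaction (3): H2→NH3 ratio 3:2 ⇒ n(NH3) = 3.47143 mol.
Mass of NH3 = 3.47143 × 17.034 = 59.1323 g.

59.132 g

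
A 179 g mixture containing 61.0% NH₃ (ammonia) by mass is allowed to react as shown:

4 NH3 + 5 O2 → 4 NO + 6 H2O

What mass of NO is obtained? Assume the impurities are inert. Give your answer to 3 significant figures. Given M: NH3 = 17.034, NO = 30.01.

Mass of pure NH3 = 179 g × 0.610 = 109.2 g.
n(NH3) = 109.2 g / 17.034 g/mol = 6.410 mol.
From the equation the NH3:NO mole ratio is 4:4, so n(NO) = 6.410 × 4/4 = 6.410 mol.
Mass of NO = 6.410 mol × 30.01 g/mol = 192.4 g.

192 g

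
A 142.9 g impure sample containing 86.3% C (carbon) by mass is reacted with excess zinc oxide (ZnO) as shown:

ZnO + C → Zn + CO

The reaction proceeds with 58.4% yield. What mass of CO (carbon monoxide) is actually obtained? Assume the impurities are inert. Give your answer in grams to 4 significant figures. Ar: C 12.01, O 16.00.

168.0 g

Pure C available = 142.9 g × 0.863 = 123.32 g.
M(C) = 12.01 g/mol.
M(CO) = 12.01 + 16.00 = 28.01 g/mol.
n(C) = 123.32 g / 12.01 g/mol = 10.268 mol.
From the equation the C:CO mole ratio is 1:1, so n(CO) = 10.268 × 1/1 = 10.268 mol.
Mass of CO = 10.268 mol × 28.01 g/mol = 287.62 g.
Actual mass collected = 287.62 g × 0.584 = 167.97 g.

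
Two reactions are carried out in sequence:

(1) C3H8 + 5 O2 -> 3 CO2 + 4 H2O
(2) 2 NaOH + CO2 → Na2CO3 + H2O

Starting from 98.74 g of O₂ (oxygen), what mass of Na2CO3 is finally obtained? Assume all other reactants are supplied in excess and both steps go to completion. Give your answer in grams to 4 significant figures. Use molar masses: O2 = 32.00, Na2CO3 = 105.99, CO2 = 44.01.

n(O2) = 98.740 / 32.00 = 3.0856 mol.
Step 1 gives a 5:3 ratio of O2 to CO2, so n(CO2) = 1.8514 mol.
In step 2 the CO2:Na2CO3 ratio is 1:1, so n(Na2CO3) = 1.8514 mol.
Mass of Na2CO3 = 1.8514 × 105.99 = 196.23 g.

196.2 g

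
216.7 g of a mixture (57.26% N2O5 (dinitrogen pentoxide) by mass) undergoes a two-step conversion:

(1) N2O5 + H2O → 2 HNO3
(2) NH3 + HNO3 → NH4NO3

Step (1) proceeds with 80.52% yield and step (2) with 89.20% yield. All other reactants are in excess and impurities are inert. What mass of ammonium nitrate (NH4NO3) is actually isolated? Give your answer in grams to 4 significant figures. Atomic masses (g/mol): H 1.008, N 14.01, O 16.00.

132.1 g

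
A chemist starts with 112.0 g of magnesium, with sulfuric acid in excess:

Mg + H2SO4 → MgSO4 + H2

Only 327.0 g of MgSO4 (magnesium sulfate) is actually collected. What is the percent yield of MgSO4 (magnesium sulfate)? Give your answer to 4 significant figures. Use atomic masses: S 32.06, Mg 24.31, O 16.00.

58.97 %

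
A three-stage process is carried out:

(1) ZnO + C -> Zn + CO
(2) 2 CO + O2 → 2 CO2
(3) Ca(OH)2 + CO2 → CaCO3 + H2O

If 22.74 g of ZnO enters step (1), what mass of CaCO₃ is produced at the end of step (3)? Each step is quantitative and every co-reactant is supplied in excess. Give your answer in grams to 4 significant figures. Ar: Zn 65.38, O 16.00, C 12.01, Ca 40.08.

M(ZnO) = 65.38 + 16.00 = 81.38 g/mol.
M(CaCO3) = 40.08 + 12.01 + 3(16.00) = 100.09 g/mol.
n(ZnO) = 22.74 / 81.38 = 0.27943 mol.
Reaction (1): ZnO→CO ratio 1:1 ⇒ n(CO) = 0.27943 mol.
Reaction (2): CO→CO2 ratio 2:2 ⇒ n(CO2) = 0.27943 mol.
Reaction (3): CO2→CaCO3 ratio 1:1 ⇒ n(CaCO3) = 0.27943 mol.
Mass of CaCO3 = 0.27943 × 100.09 = 27.968 g.

27.97 g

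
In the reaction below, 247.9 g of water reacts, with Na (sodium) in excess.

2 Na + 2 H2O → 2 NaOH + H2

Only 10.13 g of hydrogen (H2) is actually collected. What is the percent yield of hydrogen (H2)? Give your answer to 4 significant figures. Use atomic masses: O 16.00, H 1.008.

73.03 %

M(H2O) = 2(1.008) + 16.00 = 18.016 g/mol.
M(H2) = 2(1.008) = 2.016 g/mol.
n(H2O) = 247.90 g / 18.016 g/mol = 13.760 mol.
From the equation the H2O:H2 mole ratio is 2:1, so n(H2) = 13.760 × 1/2 = 6.8800 mol.
Mass of H2 = 6.8800 mol × 2.016 g/mol = 13.870 g.
This is the theoretical yield. Percent yield = 10.13 g / 13.870 g × 100% = 73.035%.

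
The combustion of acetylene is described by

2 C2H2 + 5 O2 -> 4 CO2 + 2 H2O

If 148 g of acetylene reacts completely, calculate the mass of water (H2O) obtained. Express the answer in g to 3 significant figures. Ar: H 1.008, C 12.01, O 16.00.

102 g

M(C2H2) = 2(12.01) + 2(1.008) = 26.036 g/mol.
M(H2O) = 2(1.008) + 16.00 = 18.016 g/mol.
n(C2H2) = 148.0 g / 26.036 g/mol = 5.684 mol.
From the equation the C2H2:H2O mole ratio is 2:2, so n(H2O) = 5.684 × 2/2 = 5.684 mol.
Mass of H2O = 5.684 mol × 18.016 g/mol = 102.4 g.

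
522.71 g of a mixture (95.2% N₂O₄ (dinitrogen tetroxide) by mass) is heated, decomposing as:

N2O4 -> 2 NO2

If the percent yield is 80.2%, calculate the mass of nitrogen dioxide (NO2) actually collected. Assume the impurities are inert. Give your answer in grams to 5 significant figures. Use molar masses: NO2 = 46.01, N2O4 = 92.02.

Pure N2O4 available = 522.71 g × 0.952 = 497.620 g.
n(N2O4) = 497.620 g / 92.02 g/mol = 5.40774 mol.
From the equation the N2O4:NO2 mole ratio is 1:2, so n(NO2) = 5.40774 × 2/1 = 10.8155 mol.
Mass of NO2 = 10.8155 mol × 46.01 g/mol = 497.620 g.
Actual mass collected = 497.620 g × 0.802 = 399.091 g.

399.09 g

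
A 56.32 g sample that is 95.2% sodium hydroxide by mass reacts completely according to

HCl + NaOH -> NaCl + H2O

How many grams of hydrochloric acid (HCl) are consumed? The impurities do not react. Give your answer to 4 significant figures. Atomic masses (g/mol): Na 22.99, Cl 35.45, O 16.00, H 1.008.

Mass of pure NaOH = 56.32 g × 0.952 = 53.617 g.
M(NaOH) = 22.99 + 16.00 + 1.008 = 39.998 g/mol.
M(HCl) = 1.008 + 35.45 = 36.458 g/mol.
n(NaOH) = 53.617 g / 39.998 g/mol = 1.3405 mol.
From the equation the NaOH:HCl mole ratio is 1:1, so n(HCl) = 1.3405 × 1/1 = 1.3405 mol.
Mass of HCl = 1.3405 mol × 36.458 g/mol = 48.871 g.

48.87 g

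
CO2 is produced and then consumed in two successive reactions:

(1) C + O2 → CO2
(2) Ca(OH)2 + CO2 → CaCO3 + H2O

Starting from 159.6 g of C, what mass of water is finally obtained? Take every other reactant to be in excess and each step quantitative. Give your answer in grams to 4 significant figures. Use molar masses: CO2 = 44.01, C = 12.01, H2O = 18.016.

n(C) = 159.60 / 12.01 = 13.289 mol.
Step 1 gives a 1:1 ratio of C to CO2, so n(CO2) = 13.289 mol.
In step 2 the CO2:H2O ratio is 1:1, so n(H2O) = 13.289 mol.
Mass of H2O = 13.289 × 18.016 = 239.41 g.

239.4 g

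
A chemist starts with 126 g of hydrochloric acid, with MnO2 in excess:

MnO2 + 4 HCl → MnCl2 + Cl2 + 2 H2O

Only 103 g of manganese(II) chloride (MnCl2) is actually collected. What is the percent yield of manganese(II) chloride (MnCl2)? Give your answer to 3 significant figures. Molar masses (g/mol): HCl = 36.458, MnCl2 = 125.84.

n(HCl) = 126.0 g / 36.458 g/mol = 3.456 mol.
From the equation the HCl:MnCl2 mole ratio is 4:1, so n(MnCl2) = 3.456 × 1/4 = 0.8640 mol.
Mass of MnCl2 = 0.8640 mol × 125.84 g/mol = 108.7 g.
This is the theoretical yield. Percent yield = 103 g / 108.7 g × 100% = 94.73%.

94.7 %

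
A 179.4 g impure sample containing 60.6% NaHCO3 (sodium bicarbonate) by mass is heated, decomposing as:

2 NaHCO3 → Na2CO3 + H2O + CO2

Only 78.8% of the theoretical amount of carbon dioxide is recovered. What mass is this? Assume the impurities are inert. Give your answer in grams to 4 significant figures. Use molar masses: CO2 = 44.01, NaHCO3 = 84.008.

22.44 g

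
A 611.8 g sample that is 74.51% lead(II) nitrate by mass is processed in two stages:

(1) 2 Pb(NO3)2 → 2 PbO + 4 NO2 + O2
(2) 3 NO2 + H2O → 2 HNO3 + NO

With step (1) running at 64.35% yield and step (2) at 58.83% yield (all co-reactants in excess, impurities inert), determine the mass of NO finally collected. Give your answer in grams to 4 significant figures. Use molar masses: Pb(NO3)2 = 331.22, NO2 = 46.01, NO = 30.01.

10.42 g

Pure Pb(NO3)2 = 611.8 × 0.7451 = 455.85 g.
n(Pb(NO3)2) = 455.85 / 331.22 = 1.3763 mol.
Step 1 (Pb(NO3)2:NO2 = 2:4): theoretical n(NO2) = 2.7526 mol; at 64.35% yield, n(NO2) = 1.7713 mol.
Step 2 (NO2:NO = 3:1): theoretical n(NO) = 0.59043 mol, so theoretical mass = 0.59043 × 30.01 = 17.719 g.
At 58.83% yield, actual mass of NO = 17.719 × 0.5883 = 10.424 g.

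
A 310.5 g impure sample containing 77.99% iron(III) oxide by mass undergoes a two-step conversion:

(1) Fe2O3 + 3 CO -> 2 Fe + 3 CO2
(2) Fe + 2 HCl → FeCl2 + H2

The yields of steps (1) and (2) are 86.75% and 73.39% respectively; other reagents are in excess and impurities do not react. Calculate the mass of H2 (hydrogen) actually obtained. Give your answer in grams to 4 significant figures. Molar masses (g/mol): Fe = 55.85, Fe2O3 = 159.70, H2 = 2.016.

Pure Fe2O3 = 310.5 × 0.7799 = 242.16 g.
n(Fe2O3) = 242.16 / 159.70 = 1.5163 mol.
Step 1 (Fe2O3:Fe = 1:2): theoretical n(Fe) = 3.0327 mol; at 86.75% yield, n(Fe) = 2.6308 mol.
Step 2 (Fe:H2 = 1:1): theoretical n(H2) = 2.6308 mol, so theoretical mass = 2.6308 × 2.016 = 5.3038 g.
At 73.39% yield, actual mass of H2 = 5.3038 × 0.7339 = 3.8924 g.

3.892 g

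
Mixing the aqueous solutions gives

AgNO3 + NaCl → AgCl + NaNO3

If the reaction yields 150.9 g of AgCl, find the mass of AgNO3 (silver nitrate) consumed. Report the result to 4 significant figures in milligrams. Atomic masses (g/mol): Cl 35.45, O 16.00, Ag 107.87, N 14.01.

M(AgCl) = 107.87 + 35.45 = 143.32 g/mol.
M(AgNO3) = 107.87 + 14.01 + 3(16.00) = 169.88 g/mol.
n(AgCl) = 150.90 g / 143.32 g/mol = 1.0529 mol.
From the equation the AgCl:AgNO3 mole ratio is 1:1, so n(AgNO3) = 1.0529 × 1/1 = 1.0529 mol.
Mass of AgNO3 = 1.0529 mol × 169.88 g/mol = 178.86 g.
Converting to mg: 178.86 g = 178900 mg.

178900 mg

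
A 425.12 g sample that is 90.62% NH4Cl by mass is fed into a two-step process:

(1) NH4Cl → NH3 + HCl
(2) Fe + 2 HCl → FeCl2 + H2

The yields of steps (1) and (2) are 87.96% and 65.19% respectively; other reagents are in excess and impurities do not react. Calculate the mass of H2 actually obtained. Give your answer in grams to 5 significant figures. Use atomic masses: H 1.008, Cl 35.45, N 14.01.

Pure NH4Cl = 425.12 × 0.9062 = 385.244 g.
M(NH4Cl) = 14.01 + 4(1.008) + 35.45 = 53.492 g/mol.
M(H2) = 2(1.008) = 2.016 g/mol.
n(NH4Cl) = 385.244 / 53.492 = 7.20189 mol.
Step 1 (NH4Cl:HCl = 1:1): theoretical n(HCl) = 7.20189 mol; at 87.96% yield, n(HCl) = 6.33479 mol.
Step 2 (HCl:H2 = 2:1): theoretical n(H2) = 3.16739 mol, so theoretical mass = 3.16739 × 2.016 = 6.38546 g.
At 65.19% yield, actual mass of H2 = 6.38546 × 0.6519 = 4.16268 g.

4.1627 g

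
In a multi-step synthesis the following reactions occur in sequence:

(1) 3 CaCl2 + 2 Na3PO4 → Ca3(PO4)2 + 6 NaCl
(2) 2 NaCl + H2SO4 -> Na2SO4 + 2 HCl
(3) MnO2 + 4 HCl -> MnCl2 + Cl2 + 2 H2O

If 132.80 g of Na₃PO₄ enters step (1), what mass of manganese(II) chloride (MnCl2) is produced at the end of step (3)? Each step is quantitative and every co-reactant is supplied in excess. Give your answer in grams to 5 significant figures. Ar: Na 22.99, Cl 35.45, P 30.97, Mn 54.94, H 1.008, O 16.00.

76.453 g

M(Na3PO4) = 3(22.99) + 30.97 + 4(16.00) = 163.94 g/mol.
M(MnCl2) = 54.94 + 2(35.45) = 125.84 g/mol.
n(Na3PO4) = 132.80 / 163.94 = 0.810052 mol.
Reaction (1): Na3PO4→NaCl ratio 2:6 ⇒ n(NaCl) = 2.43016 mol.
Reaction (2): NaCl→HCl ratio 2:2 ⇒ n(HCl) = 2.43016 mol.
Reaction (3): HCl→MnCl2 ratio 4:1 ⇒ n(MnCl2) = 0.607539 mol.
Mass of MnCl2 = 0.607539 × 125.84 = 76.4528 g.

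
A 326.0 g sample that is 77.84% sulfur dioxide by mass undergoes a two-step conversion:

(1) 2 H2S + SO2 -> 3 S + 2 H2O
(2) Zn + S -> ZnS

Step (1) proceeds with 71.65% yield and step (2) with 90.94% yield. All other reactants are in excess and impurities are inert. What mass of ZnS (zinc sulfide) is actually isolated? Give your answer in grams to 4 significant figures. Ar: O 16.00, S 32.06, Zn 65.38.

754.5 g

Pure SO2 = 326.0 × 0.7784 = 253.76 g.
M(SO2) = 32.06 + 2(16.00) = 64.06 g/mol.
M(ZnS) = 65.38 + 32.06 = 97.44 g/mol.
n(SO2) = 253.76 / 64.06 = 3.9613 mol.
Step 1 (SO2:S = 1:3): theoretical n(S) = 11.884 mol; at 71.65% yield, n(S) = 8.5147 mol.
Step 2 (S:ZnS = 1:1): theoretical n(ZnS) = 8.5147 mol, so theoretical mass = 8.5147 × 97.44 = 829.68 g.
At 90.94% yield, actual mass of ZnS = 829.68 × 0.9094 = 754.51 g.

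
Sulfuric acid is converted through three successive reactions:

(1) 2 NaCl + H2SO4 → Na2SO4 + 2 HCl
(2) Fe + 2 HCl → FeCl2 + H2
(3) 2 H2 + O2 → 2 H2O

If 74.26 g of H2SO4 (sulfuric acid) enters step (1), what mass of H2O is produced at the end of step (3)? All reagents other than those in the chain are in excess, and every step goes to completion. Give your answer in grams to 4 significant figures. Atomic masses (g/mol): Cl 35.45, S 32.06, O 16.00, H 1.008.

13.64 g

M(H2SO4) = 2(1.008) + 32.06 + 4(16.00) = 98.076 g/mol.
M(H2O) = 2(1.008) + 16.00 = 18.016 g/mol.
n(H2SO4) = 74.26 / 98.076 = 0.75717 mol.
Reaction (1): H2SO4→HCl ratio 1:2 ⇒ n(HCl) = 1.5143 mol.
Reaction (2): HCl→H2 ratio 2:1 ⇒ n(H2) = 0.75717 mol.
Reaction (3): H2→H2O ratio 2:2 ⇒ n(H2O) = 0.75717 mol.
Mass of H2O = 0.75717 × 18.016 = 13.641 g.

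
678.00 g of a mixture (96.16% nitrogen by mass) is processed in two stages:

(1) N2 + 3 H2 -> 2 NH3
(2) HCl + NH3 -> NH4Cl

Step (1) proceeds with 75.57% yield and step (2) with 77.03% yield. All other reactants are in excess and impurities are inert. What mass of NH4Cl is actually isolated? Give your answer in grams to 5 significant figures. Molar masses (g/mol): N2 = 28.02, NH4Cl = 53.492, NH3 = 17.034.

Pure N2 = 678.00 × 0.9616 = 651.965 g.
n(N2) = 651.965 / 28.02 = 23.2678 mol.
Step 1 (N2:NH3 = 1:2): theoretical n(NH3) = 46.5357 mol; at 75.57% yield, n(NH3) = 35.1670 mol.
Step 2 (NH3:NH4Cl = 1:1): theoretical n(NH4Cl) = 35.1670 mol, so theoretical mass = 35.1670 × 53.492 = 1881.15 g.
At 77.03% yield, actual mass of NH4Cl = 1881.15 × 0.7703 = 1449.05 g.

1449.1 g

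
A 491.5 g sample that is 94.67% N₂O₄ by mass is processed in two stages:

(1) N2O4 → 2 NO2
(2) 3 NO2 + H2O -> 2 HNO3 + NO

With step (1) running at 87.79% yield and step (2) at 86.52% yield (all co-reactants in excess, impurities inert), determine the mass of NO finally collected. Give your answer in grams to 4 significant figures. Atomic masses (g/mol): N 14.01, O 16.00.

Pure N2O4 = 491.5 × 0.9467 = 465.30 g.
M(N2O4) = 2(14.01) + 4(16.00) = 92.02 g/mol.
M(NO) = 14.01 + 16.00 = 30.01 g/mol.
n(N2O4) = 465.30 / 92.02 = 5.0565 mol.
Step 1 (N2O4:NO2 = 1:2): theoretical n(NO2) = 10.113 mol; at 87.79% yield, n(NO2) = 8.8783 mol.
Step 2 (NO2:NO = 3:1): theoretical n(NO) = 2.9594 mol, so theoretical mass = 2.9594 × 30.01 = 88.812 g.
At 86.52% yield, actual mass of NO = 88.812 × 0.8652 = 76.840 g.

76.84 g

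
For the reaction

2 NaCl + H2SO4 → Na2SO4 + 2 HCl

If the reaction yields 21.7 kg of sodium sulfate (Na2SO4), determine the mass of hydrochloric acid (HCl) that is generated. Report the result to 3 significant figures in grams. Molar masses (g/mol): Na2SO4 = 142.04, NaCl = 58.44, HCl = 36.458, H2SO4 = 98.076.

11100 g

Convert: 21.7 kg = 21700 g.
n(Na2SO4) = 21700 g / 142.04 g/mol = 152.8 mol.
From the equation the Na2SO4:HCl mole ratio is 1:2, so n(HCl) = 152.8 × 2/1 = 305.5 mol.
Mass of HCl = 305.5 mol × 36.458 g/mol = 11140 g.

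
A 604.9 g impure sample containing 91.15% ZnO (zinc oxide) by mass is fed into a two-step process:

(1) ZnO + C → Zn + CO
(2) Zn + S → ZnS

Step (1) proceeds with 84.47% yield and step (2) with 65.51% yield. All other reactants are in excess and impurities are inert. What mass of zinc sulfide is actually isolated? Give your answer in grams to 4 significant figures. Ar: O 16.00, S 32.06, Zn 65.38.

Pure ZnO = 604.9 × 0.9115 = 551.37 g.
M(ZnO) = 65.38 + 16.00 = 81.38 g/mol.
M(ZnS) = 65.38 + 32.06 = 97.44 g/mol.
n(ZnO) = 551.37 / 81.38 = 6.7752 mol.
Step 1 (ZnO:Zn = 1:1): theoretical n(Zn) = 6.7752 mol; at 84.47% yield, n(Zn) = 5.7230 mol.
Step 2 (Zn:ZnS = 1:1): theoretical n(ZnS) = 5.7230 mol, so theoretical mass = 5.7230 × 97.44 = 557.65 g.
At 65.51% yield, actual mass of ZnS = 557.65 × 0.6551 = 365.32 g.

365.3 g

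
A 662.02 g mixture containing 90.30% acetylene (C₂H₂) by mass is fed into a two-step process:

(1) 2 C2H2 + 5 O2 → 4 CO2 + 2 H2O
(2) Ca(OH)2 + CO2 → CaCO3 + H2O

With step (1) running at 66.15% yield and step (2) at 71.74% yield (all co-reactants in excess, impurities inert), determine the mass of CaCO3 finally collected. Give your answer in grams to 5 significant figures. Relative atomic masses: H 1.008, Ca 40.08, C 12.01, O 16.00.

2181.2 g

Pure C2H2 = 662.02 × 0.9030 = 597.804 g.
M(C2H2) = 2(12.01) + 2(1.008) = 26.036 g/mol.
M(CaCO3) = 40.08 + 12.01 + 3(16.00) = 100.09 g/mol.
n(C2H2) = 597.804 / 26.036 = 22.9607 mol.
Step 1 (C2H2:CO2 = 2:4): theoretical n(CO2) = 45.9213 mol; at 66.15% yield, n(CO2) = 30.3770 mol.
Step 2 (CO2:CaCO3 = 1:1): theoretical n(CaCO3) = 30.3770 mol, so theoretical mass = 30.3770 × 100.09 = 3040.43 g.
At 71.74% yield, actual mass of CaCO3 = 3040.43 × 0.7174 = 2181.21 g.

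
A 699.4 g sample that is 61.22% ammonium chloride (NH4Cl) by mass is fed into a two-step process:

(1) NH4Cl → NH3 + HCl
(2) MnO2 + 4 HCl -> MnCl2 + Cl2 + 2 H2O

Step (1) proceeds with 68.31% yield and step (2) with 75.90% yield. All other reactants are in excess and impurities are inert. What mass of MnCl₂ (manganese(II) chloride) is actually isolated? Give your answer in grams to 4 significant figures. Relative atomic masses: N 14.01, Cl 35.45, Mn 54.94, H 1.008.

130.6 g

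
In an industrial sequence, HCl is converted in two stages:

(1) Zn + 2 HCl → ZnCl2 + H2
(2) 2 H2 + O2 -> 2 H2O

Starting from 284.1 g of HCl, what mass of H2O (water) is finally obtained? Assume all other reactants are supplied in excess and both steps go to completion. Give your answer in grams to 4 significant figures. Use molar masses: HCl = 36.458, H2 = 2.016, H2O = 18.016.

n(HCl) = 284.10 / 36.458 = 7.7925 mol.
Step 1 gives a 2:1 ratio of HCl to H2, so n(H2) = 3.8963 mol.
In step 2 the H2:H2O ratio is 2:2, so n(H2O) = 3.8963 mol.
Mass of H2O = 3.8963 × 18.016 = 70.195 g.

70.20 g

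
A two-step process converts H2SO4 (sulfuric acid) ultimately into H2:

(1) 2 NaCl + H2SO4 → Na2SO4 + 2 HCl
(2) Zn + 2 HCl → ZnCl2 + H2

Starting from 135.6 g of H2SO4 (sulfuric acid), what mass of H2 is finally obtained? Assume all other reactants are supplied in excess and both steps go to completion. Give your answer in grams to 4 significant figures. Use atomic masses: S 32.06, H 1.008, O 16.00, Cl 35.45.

M(H2SO4) = 2(1.008) + 32.06 + 4(16.00) = 98.076 g/mol.
M(H2) = 2(1.008) = 2.016 g/mol.
n(H2SO4) = 135.60 / 98.076 = 1.3826 mol.
Step 1 gives a 1:2 ratio of H2SO4 to HCl, so n(HCl) = 2.7652 mol.
In step 2 the HCl:H2 ratio is 2:1, so n(H2) = 1.3826 mol.
Mass of H2 = 1.3826 × 2.016 = 2.7873 g.

2.787 g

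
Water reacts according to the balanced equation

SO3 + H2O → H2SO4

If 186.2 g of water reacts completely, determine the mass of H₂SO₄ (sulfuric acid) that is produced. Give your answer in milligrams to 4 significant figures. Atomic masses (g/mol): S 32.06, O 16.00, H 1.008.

1014000 mg

M(H2O) = 2(1.008) + 16.00 = 18.016 g/mol.
M(H2SO4) = 2(1.008) + 32.06 + 4(16.00) = 98.076 g/mol.
n(H2O) = 186.20 g / 18.016 g/mol = 10.335 mol.
From the equation the H2O:H2SO4 mole ratio is 1:1, so n(H2SO4) = 10.335 × 1/1 = 10.335 mol.
Mass of H2SO4 = 10.335 mol × 98.076 g/mol = 1013.6 g.
Converting to mg: 1013.6 g = 1014000 mg.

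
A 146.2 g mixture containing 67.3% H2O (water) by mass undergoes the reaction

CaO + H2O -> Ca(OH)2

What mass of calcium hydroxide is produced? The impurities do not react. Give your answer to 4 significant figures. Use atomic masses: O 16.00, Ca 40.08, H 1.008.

Mass of pure H2O = 146.2 g × 0.673 = 98.393 g.
M(H2O) = 2(1.008) + 16.00 = 18.016 g/mol.
M(Ca(OH)2) = 40.08 + 2(16.00) + 2(1.008) = 74.096 g/mol.
n(H2O) = 98.393 g / 18.016 g/mol = 5.4614 mol.
From the equation the H2O:Ca(OH)2 mole ratio is 1:1, so n(Ca(OH)2) = 5.4614 × 1/1 = 5.4614 mol.
Mass of Ca(OH)2 = 5.4614 mol × 74.096 g/mol = 404.67 g.

404.7 g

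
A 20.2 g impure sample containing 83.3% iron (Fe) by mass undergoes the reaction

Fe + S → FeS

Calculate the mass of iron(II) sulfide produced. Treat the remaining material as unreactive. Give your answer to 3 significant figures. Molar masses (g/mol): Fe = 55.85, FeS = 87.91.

Mass of pure Fe = 20.2 g × 0.833 = 16.83 g.
n(Fe) = 16.83 g / 55.85 g/mol = 0.3013 mol.
From the equation the Fe:FeS mole ratio is 1:1, so n(FeS) = 0.3013 × 1/1 = 0.3013 mol.
Mass of FeS = 0.3013 mol × 87.91 g/mol = 26.49 g.

26.5 g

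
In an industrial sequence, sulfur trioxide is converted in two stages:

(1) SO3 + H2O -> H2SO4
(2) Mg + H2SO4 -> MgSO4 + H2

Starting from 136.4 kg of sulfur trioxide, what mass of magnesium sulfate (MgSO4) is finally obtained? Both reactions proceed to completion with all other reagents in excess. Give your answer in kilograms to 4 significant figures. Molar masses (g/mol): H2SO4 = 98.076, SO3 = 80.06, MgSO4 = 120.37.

205.1 kg

136.4 kg = 136400 g.
n(SO3) = 136400 / 80.06 = 1703.7 mol.
Step 1 gives a 1:1 ratio of SO3 to H2SO4, so n(H2SO4) = 1703.7 mol.
In step 2 the H2SO4:MgSO4 ratio is 1:1, so n(MgSO4) = 1703.7 mol.
Mass of MgSO4 = 1703.7 × 120.37 = 205080 g = 205.1 kg.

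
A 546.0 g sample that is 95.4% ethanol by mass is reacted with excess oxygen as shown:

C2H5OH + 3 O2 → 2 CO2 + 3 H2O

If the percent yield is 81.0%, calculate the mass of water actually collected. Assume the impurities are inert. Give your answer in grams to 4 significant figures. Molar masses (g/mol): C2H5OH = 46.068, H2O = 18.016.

495.0 g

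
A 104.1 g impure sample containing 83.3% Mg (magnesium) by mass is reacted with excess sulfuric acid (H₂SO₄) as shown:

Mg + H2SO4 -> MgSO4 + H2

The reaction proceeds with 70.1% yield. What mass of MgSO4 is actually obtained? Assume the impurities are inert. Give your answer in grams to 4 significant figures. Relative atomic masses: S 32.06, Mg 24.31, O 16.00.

Pure Mg available = 104.1 g × 0.833 = 86.715 g.
M(Mg) = 24.31 g/mol.
M(MgSO4) = 24.31 + 32.06 + 4(16.00) = 120.37 g/mol.
n(Mg) = 86.715 g / 24.31 g/mol = 3.5671 mol.
From the equation the Mg:MgSO4 mole ratio is 1:1, so n(MgSO4) = 3.5671 × 1/1 = 3.5671 mol.
Mass of MgSO4 = 3.5671 mol × 120.37 g/mol = 429.37 g.
Actual mass collected = 429.37 g × 0.701 = 300.99 g.

301.0 g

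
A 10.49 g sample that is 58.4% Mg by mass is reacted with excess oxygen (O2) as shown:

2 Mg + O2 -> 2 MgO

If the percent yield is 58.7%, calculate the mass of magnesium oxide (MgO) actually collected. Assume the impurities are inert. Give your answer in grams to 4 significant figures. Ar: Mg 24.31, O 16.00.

5.963 g

Pure Mg available = 10.49 g × 0.584 = 6.1262 g.
M(Mg) = 24.31 g/mol.
M(MgO) = 24.31 + 16.00 = 40.31 g/mol.
n(Mg) = 6.1262 g / 24.31 g/mol = 0.25200 mol.
From the equation the Mg:MgO mole ratio is 2:2, so n(MgO) = 0.25200 × 2/2 = 0.25200 mol.
Mass of MgO = 0.25200 mol × 40.31 g/mol = 10.158 g.
Actual mass collected = 10.158 g × 0.587 = 5.9629 g.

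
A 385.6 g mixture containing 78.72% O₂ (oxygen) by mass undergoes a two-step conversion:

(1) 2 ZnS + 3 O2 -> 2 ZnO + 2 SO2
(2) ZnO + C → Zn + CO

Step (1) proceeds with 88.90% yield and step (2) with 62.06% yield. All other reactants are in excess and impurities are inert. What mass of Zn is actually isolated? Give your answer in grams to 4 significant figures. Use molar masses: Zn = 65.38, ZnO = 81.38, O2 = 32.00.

Pure O2 = 385.6 × 0.7872 = 303.54 g.
n(O2) = 303.54 / 32.00 = 9.4858 mol.
Step 1 (O2:ZnO = 3:2): theoretical n(ZnO) = 6.3238 mol; at 88.90% yield, n(ZnO) = 5.6219 mol.
Step 2 (ZnO:Zn = 1:1): theoretical n(Zn) = 5.6219 mol, so theoretical mass = 5.6219 × 65.38 = 367.56 g.
At 62.06% yield, actual mass of Zn = 367.56 × 0.6206 = 228.11 g.

228.1 g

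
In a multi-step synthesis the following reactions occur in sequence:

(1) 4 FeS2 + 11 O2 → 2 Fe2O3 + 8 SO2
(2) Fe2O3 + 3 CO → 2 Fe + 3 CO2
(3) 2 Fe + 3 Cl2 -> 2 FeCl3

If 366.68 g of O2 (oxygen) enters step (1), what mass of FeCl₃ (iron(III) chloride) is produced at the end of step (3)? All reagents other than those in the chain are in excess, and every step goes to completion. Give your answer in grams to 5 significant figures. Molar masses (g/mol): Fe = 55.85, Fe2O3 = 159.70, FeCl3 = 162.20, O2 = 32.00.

675.86 g

n(O2) = 366.68 / 32.00 = 11.4588 mol.
Reaction (1): O2→Fe2O3 ratio 11:2 ⇒ n(Fe2O3) = 2.08341 mol.
Reaction (2): Fe2O3→Fe ratio 1:2 ⇒ n(Fe) = 4.16682 mol.
Reaction (3): Fe→FeCl3 ratio 2:2 ⇒ n(FeCl3) = 4.16682 mol.
Mass of FeCl3 = 4.16682 × 162.20 = 675.858 g.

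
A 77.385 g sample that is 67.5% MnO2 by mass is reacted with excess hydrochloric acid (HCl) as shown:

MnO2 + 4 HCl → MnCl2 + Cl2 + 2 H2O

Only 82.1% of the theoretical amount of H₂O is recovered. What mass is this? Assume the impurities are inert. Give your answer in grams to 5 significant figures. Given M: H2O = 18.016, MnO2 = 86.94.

Pure MnO2 available = 77.385 g × 0.675 = 52.2349 g.
n(MnO2) = 52.2349 g / 86.94 g/mol = 0.600815 mol.
From the equation the MnO2:H2O mole ratio is 1:2, so n(H2O) = 0.600815 × 2/1 = 1.20163 mol.
Mass of H2O = 1.20163 mol × 18.016 g/mol = 21.6486 g.
Actual mass collected = 21.6486 g × 0.821 = 17.7735 g.

17.773 g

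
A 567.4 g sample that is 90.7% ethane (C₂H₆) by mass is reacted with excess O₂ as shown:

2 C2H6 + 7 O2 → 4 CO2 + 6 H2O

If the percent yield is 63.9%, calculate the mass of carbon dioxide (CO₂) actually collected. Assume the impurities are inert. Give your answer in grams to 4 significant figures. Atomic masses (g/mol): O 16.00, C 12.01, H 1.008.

962.7 g

Pure C2H6 available = 567.4 g × 0.907 = 514.63 g.
M(C2H6) = 2(12.01) + 6(1.008) = 30.068 g/mol.
M(CO2) = 12.01 + 2(16.00) = 44.01 g/mol.
n(C2H6) = 514.63 g / 30.068 g/mol = 17.116 mol.
From the equation the C2H6:CO2 mole ratio is 2:4, so n(CO2) = 17.116 × 4/2 = 34.231 mol.
Mass of CO2 = 34.231 mol × 44.01 g/mol = 1506.5 g.
Actual mass collected = 1506.5 g × 0.639 = 962.66 g.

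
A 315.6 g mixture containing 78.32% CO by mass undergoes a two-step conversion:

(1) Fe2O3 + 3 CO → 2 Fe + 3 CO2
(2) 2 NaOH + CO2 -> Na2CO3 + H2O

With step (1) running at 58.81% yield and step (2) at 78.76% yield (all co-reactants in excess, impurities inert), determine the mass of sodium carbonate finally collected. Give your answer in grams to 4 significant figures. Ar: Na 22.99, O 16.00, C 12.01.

Pure CO = 315.6 × 0.7832 = 247.18 g.
M(CO) = 12.01 + 16.00 = 28.01 g/mol.
M(Na2CO3) = 2(22.99) + 12.01 + 3(16.00) = 105.99 g/mol.
n(CO) = 247.18 / 28.01 = 8.8246 mol.
Step 1 (CO:CO2 = 3:3): theoretical n(CO2) = 8.8246 mol; at 58.81% yield, n(CO2) = 5.1898 mol.
Step 2 (CO2:Na2CO3 = 1:1): theoretical n(Na2CO3) = 5.1898 mol, so theoretical mass = 5.1898 × 105.99 = 550.06 g.
At 78.76% yield, actual mass of Na2CO3 = 550.06 × 0.7876 = 433.23 g.

433.2 g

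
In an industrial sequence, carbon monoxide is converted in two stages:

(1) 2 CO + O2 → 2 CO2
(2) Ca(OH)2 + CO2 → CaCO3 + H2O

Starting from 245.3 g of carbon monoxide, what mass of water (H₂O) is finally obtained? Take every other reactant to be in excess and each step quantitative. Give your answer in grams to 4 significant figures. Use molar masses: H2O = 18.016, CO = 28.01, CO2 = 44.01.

n(CO) = 245.30 / 28.01 = 8.7576 mol.
Step 1 gives a 2:2 ratio of CO to CO2, so n(CO2) = 8.7576 mol.
In step 2 the CO2:H2O ratio is 1:1, so n(H2O) = 8.7576 mol.
Mass of H2O = 8.7576 × 18.016 = 157.78 g.

157.8 g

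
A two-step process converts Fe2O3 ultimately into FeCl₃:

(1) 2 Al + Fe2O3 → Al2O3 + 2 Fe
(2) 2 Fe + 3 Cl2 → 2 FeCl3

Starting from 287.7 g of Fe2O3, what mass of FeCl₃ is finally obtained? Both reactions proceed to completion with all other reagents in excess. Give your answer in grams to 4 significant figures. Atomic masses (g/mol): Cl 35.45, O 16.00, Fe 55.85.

M(Fe2O3) = 2(55.85) + 3(16.00) = 159.70 g/mol.
M(FeCl3) = 55.85 + 3(35.45) = 162.20 g/mol.
n(Fe2O3) = 287.70 / 159.70 = 1.8015 mol.
Step 1 gives a 1:2 ratio of Fe2O3 to Fe, so n(Fe) = 3.6030 mol.
In step 2 the Fe:FeCl3 ratio is 2:2, so n(FeCl3) = 3.6030 mol.
Mass of FeCl3 = 3.6030 × 162.20 = 584.41 g.

584.4 g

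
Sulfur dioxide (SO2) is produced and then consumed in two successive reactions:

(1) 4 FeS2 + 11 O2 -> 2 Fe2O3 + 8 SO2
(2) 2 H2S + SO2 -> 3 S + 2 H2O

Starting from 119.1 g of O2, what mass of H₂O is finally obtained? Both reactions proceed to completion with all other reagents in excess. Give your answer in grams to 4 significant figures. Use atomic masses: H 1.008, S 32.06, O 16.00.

M(O2) = 2(16.00) = 32.00 g/mol.
M(H2O) = 2(1.008) + 16.00 = 18.016 g/mol.
n(O2) = 119.10 / 32.00 = 3.7219 mol.
Step 1 gives a 11:8 ratio of O2 to SO2, so n(SO2) = 2.7068 mol.
In step 2 the SO2:H2O ratio is 1:2, so n(H2O) = 5.4136 mol.
Mass of H2O = 5.4136 × 18.016 = 97.532 g.

97.53 g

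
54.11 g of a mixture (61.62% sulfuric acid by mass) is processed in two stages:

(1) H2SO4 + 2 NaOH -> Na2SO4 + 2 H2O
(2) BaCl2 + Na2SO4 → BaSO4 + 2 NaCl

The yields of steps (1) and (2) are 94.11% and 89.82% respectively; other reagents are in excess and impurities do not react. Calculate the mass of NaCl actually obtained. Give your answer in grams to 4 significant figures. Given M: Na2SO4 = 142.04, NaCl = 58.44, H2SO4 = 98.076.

Pure H2SO4 = 54.11 × 0.6162 = 33.343 g.
n(H2SO4) = 33.343 / 98.076 = 0.33997 mol.
Step 1 (H2SO4:Na2SO4 = 1:1): theoretical n(Na2SO4) = 0.33997 mol; at 94.11% yield, n(Na2SO4) = 0.31994 mol.
Step 2 (Na2SO4:NaCl = 1:2): theoretical n(NaCl) = 0.63989 mol, so theoretical mass = 0.63989 × 58.44 = 37.395 g.
At 89.82% yield, actual mass of NaCl = 37.395 × 0.8982 = 33.588 g.

33.59 g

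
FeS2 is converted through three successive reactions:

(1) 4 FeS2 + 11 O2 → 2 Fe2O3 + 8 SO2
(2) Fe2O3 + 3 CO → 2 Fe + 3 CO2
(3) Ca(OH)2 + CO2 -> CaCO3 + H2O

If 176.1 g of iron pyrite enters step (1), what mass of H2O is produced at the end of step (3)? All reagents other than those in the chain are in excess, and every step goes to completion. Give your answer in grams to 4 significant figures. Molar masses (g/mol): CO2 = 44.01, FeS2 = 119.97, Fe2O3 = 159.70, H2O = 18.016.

39.67 g

n(FeS2) = 176.1 / 119.97 = 1.4679 mol.
Reaction (1): FeS2→Fe2O3 ratio 4:2 ⇒ n(Fe2O3) = 0.73393 mol.
Reaction (2): Fe2O3→CO2 ratio 1:3 ⇒ n(CO2) = 2.2018 mol.
Reaction (3): CO2→H2O ratio 1:1 ⇒ n(H2O) = 2.2018 mol.
Mass of H2O = 2.2018 × 18.016 = 39.668 g.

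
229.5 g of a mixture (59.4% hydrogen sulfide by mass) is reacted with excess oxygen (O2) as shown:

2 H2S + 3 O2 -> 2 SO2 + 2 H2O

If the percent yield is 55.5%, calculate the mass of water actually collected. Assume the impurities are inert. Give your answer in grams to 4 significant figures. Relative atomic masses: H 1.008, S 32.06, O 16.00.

Pure H2S available = 229.5 g × 0.594 = 136.32 g.
M(H2S) = 2(1.008) + 32.06 = 34.076 g/mol.
M(H2O) = 2(1.008) + 16.00 = 18.016 g/mol.
n(H2S) = 136.32 g / 34.076 g/mol = 4.0006 mol.
From the equation the H2S:H2O mole ratio is 2:2, so n(H2O) = 4.0006 × 2/2 = 4.0006 mol.
Mass of H2O = 4.0006 mol × 18.016 g/mol = 72.074 g.
Actual mass collected = 72.074 g × 0.555 = 40.001 g.

40.00 g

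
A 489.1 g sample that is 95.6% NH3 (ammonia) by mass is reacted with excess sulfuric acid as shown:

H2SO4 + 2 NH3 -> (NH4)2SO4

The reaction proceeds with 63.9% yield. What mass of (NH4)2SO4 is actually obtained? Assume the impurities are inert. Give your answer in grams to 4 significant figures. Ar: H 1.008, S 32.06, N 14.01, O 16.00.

Pure NH3 available = 489.1 g × 0.956 = 467.58 g.
M(NH3) = 14.01 + 3(1.008) = 17.034 g/mol.
M((NH4)2SO4) = 2(14.01) + 8(1.008) + 32.06 + 4(16.00) = 132.144 g/mol.
n(NH3) = 467.58 g / 17.034 g/mol = 27.450 mol.
From the equation the NH3:(NH4)2SO4 mole ratio is 2:1, so n((NH4)2SO4) = 27.450 × 1/2 = 13.725 mol.
Mass of (NH4)2SO4 = 13.725 mol × 132.144 g/mol = 1813.7 g.
Actual mass collected = 1813.7 g × 0.639 = 1158.9 g.

1159 g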